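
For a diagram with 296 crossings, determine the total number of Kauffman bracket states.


Each crossing contributes 2 choices (A-smoothing or B-smoothing).
Total states = 2^296 = 127314748520905380391777855525586135065716774604121015664758778084648831235208544136462336

127314748520905380391777855525586135065716774604121015664758778084648831235208544136462336


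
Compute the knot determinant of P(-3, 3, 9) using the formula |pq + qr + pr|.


Step 1: Compute pq + qr + pr.
pq = (-3)*3 = -9
qr = 3*9 = 27
pr = (-3)*9 = -27
pq + qr + pr = -9 + 27 + (-27) = -9
Step 2: Take absolute value.
det(P(-3,3,9)) = |-9| = 9

9


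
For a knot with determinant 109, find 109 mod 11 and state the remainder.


Step 1: A knot is p-colorable if and only if p divides its determinant.
Step 2: Compute 109 mod 11.
109 = 9 * 11 + 10
Step 3: 109 mod 11 = 10
Step 4: The knot is 11-colorable: no

10


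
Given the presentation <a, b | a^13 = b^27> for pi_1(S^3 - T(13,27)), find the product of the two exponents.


The relation is a^13 = b^27.
Product of exponents = 13 * 27
= 351

351


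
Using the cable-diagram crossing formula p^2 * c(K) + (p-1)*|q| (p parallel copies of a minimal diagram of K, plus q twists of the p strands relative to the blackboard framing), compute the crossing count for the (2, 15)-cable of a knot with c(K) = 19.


Step 1: Each of the c(K) crossings of the companion diagram becomes p*p = p^2 crossings among the p parallel strands, and each of the |q| twists s_1 s_2 ... s_(p-1) adds (p-1) crossings.
  Crossings = p^2 * c(K) + (p-1)*|q|
Step 2: = 2^2 * 19 + (2-1)*15
Step 3: = 4*19 + 1*15
Step 4: = 76 + 15 = 91

91


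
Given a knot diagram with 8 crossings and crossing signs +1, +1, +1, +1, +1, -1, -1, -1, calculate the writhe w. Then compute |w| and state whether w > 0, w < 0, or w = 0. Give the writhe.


Step 1: Count positive crossings (+1).
Positive crossings: 5
Step 2: Count negative crossings (-1).
Negative crossings: 3
Step 3: Writhe = (positive) - (negative)
w = 5 - 3 = 2
Step 4: |w| = 2, and w is positive

2


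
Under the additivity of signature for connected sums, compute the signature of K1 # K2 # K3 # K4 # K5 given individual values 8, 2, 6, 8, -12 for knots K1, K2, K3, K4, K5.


The signature is additive under connected sum.
signature(K1 # K2 # K3 # K4 # K5) = (8) + (2) + (6) + (8) + (-12)
= 12

12


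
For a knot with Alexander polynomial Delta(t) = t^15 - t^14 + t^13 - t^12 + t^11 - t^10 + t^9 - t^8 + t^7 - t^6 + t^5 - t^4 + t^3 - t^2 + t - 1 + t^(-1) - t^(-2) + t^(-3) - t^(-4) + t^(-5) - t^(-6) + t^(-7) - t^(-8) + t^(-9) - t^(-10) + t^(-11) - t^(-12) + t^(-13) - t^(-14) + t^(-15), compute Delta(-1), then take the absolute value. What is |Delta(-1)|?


Step 1: The polynomial has 31 terms with alternating signs, exponents from 15 down to -15.
Step 2: Substitute t = -1. The i-th term has coefficient (-1)^i and exponent (m-i),
  so its value is (-1)^i * (-1)^(m-i) = (-1)^m = -1 for every i.
Step 3: All 31 terms equal -1, so Delta(-1) = 31 * (-1) = -31
Step 4: |Delta(-1)| = 31

31


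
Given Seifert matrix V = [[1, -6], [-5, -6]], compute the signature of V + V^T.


Step 1: V + V^T = [[2, -11], [-11, -12]]
Step 2: trace = -10, det = -145
Step 3: Discriminant = (-10)^2 - 4*(-145) = 680
Step 4: Eigenvalues: 8.0384, -18.0384
Step 5: Signature = (# positive eigenvalues) - (# negative eigenvalues) = 0

0


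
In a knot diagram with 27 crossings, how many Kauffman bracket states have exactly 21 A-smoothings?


We choose which 21 of 27 crossings get A-smoothings.
C(27, 21) = 27! / (21! * 6!)
= 296010

296010


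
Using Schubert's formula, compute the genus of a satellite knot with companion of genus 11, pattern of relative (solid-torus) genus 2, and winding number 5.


Schubert: g(satellite) = g_rel(pattern) + |winding| * g(companion),
where g_rel(pattern) is the genus of the pattern relative to the solid torus.
= 2 + 5 * 11
= 2 + 55 = 57

57


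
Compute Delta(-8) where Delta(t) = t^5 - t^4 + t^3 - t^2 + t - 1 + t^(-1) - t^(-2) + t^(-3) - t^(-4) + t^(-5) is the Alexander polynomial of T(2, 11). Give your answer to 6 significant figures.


Substituting t = -8 into Delta(t) = t^5 - t^4 + t^3 - t^2 + t - 1 + t^(-1) - t^(-2) + t^(-3) - t^(-4) + t^(-5):
Term values: (-32768) + (-4096) + (-512) + (-64) + (-8) + (-1) + (-0.125) + (-0.015625) + (-0.00195312) + (-0.000244141) + (-3.05176e-05)
Sum = -37449.14285
Rounded to 6 significant figures: -37449.1

-37449.1


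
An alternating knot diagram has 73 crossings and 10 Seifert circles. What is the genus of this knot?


For alternating knots, g = (c - s + 1)/2.
= (73 - 10 + 1)/2
= 64/2 = 32

32


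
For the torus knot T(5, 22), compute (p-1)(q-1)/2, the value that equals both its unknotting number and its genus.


For a torus knot T(p,q), both the unknotting number and genus equal (p-1)(q-1)/2.
= (5-1)(22-1)/2
= 4*21/2
= 84/2 = 42

42


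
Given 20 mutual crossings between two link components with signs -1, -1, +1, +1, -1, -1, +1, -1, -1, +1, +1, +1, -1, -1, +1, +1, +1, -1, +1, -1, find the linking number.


Step 1: Count positive crossings: 10
Step 2: Count negative crossings: 10
Step 3: Sum of signs = 10 - 10 = 0
Step 4: Linking number = sum/2 = 0/2 = 0

0


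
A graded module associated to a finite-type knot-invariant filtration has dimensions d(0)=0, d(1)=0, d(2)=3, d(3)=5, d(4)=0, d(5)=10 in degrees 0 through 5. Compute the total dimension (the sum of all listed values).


Total dimension = d(0) + d(1) + ... + d(5)
= 0 + 0 + 3 + 5 + 0 + 10
= 18

18


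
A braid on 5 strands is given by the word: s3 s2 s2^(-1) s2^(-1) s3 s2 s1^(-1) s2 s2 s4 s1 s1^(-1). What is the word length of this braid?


The word length counts the number of generators (including inverses).
Listing each generator: s3, s2, s2^(-1), s2^(-1), s3, s2, s1^(-1), s2, s2, s4, s1, s1^(-1)
There are 12 generators in this braid word.

12


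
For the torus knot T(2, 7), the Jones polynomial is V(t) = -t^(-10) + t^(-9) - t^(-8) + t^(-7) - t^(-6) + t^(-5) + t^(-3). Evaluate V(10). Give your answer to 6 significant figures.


Substituting t = 10 into V(t) = -t^(-10) + t^(-9) - t^(-8) + t^(-7) - t^(-6) + t^(-5) + t^(-3):
  (-)t^(-10) = -1e-10
  (+)t^(-9) = 1e-09
  (-)t^(-8) = -1e-08
  (+)t^(-7) = 1e-07
  (-)t^(-6) = -1e-06
  (+)t^(-5) = 1e-05
  (+)t^(-3) = 0.001
Sum = (-1e-10) + (1e-09) + (-1e-08) + (1e-07) + (-1e-06) + (1e-05) + (0.001)
= 0.0010090909
Rounded to 6 significant figures: 0.00100909

0.00100909


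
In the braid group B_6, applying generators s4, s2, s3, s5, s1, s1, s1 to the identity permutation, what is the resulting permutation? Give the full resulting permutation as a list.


Starting with identity [1, 2, 3, 4, 5, 6].
Apply generators in sequence:
  After s4: [1, 2, 3, 5, 4, 6]
  After s2: [1, 3, 2, 5, 4, 6]
  After s3: [1, 3, 5, 2, 4, 6]
  After s5: [1, 3, 5, 2, 6, 4]
  After s1: [3, 1, 5, 2, 6, 4]
  After s1: [1, 3, 5, 2, 6, 4]
  After s1: [3, 1, 5, 2, 6, 4]
Final permutation: [3, 1, 5, 2, 6, 4]

[3, 1, 5, 2, 6, 4]


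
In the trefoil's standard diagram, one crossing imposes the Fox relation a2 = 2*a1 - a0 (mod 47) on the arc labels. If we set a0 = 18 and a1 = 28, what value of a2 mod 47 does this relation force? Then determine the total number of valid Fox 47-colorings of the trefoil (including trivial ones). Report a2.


Step 1: Apply the given crossing relation 2*a1 - a0 - a2 = 0 (mod 47).
  a2 = 2*a1 - a0 mod 47
  a2 = 2*28 - 18 mod 47
  a2 = 56 - 18 mod 47
  a2 = 38 mod 47 = 38
Step 2: The trefoil has determinant 3.
  Number of Fox p-colorings (p prime) is p^2 if p = 3, else p.
  Since 47 does not divide 3, only trivial (constant) colorings exist.
  (So the trial a0 = 18, a1 = 28 with a0 != a1 does NOT extend to a valid coloring of the whole trefoil: the other two crossing relations require 3*(a1 - a0) = 0 (mod 47), which fails.)
  Total colorings = 47
Step 3: a2 = 38, total Fox 47-colorings = 47

38


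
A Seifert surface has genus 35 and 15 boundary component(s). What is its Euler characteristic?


chi = 2 - 2g - b
= 2 - 2*35 - 15
= 2 - 70 - 15 = -83

-83


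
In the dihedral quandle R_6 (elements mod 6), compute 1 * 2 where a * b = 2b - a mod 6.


1 * 2 = 2*2 - 1 mod 6
= 4 - 1 mod 6
= 3 mod 6 = 3

3


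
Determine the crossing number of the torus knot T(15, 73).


For a torus knot T(p, q) with gcd(p,q)=1,
the crossing number is min(p*(q-1), q*(p-1)).
p*(q-1) = 15*72 = 1080
q*(p-1) = 73*14 = 1022
min(1080, 1022) = 1022

1022


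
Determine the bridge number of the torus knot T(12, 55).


The bridge number of T(p,q) is min(p,q).
min(12, 55) = 12

12


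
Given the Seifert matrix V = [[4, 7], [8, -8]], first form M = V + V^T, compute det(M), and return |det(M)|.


Step 1: Form V + V^T where V = [[4, 7], [8, -8]]
  V^T = [[4, 8], [7, -8]]
  V + V^T = [[8, 15], [15, -16]]
Step 2: det(V + V^T) = 8*(-16) - 15*15
  = -128 - 225 = -353
Step 3: Knot determinant = |det(V + V^T)| = |-353| = 353

353


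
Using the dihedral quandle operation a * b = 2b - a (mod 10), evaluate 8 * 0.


8 * 0 = 2*0 - 8 mod 10
= 0 - 8 mod 10
= -8 mod 10 = 2

2


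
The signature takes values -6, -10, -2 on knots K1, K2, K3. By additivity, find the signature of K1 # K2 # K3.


The signature is additive under connected sum.
signature(K1 # K2 # K3) = (-6) + (-10) + (-2)
= -18

-18


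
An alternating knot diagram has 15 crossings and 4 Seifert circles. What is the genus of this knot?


For alternating knots, g = (c - s + 1)/2.
= (15 - 4 + 1)/2
= 12/2 = 6

6


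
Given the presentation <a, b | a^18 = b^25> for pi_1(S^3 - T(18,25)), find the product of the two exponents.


The relation is a^18 = b^25.
Product of exponents = 18 * 25
= 450

450


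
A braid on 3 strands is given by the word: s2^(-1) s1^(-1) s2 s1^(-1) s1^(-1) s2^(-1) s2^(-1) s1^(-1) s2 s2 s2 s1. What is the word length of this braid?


The word length counts the number of generators (including inverses).
Listing each generator: s2^(-1), s1^(-1), s2, s1^(-1), s1^(-1), s2^(-1), s2^(-1), s1^(-1), s2, s2, s2, s1
There are 12 generators in this braid word.

12


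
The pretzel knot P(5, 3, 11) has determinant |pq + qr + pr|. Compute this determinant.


Step 1: Compute pq + qr + pr.
pq = 5*3 = 15
qr = 3*11 = 33
pr = 5*11 = 55
pq + qr + pr = 15 + 33 + 55 = 103
Step 2: Take absolute value.
det(P(5,3,11)) = |103| = 103

103


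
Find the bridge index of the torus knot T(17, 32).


The bridge number of T(p,q) is min(p,q).
min(17, 32) = 17

17


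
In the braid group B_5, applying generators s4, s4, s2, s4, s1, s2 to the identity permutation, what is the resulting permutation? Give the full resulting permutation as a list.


Starting with identity [1, 2, 3, 4, 5].
Apply generators in sequence:
  After s4: [1, 2, 3, 5, 4]
  After s4: [1, 2, 3, 4, 5]
  After s2: [1, 3, 2, 4, 5]
  After s4: [1, 3, 2, 5, 4]
  After s1: [3, 1, 2, 5, 4]
  After s2: [3, 2, 1, 5, 4]
Final permutation: [3, 2, 1, 5, 4]

[3, 2, 1, 5, 4]


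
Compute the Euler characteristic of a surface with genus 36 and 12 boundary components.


chi = 2 - 2g - b
= 2 - 2*36 - 12
= 2 - 72 - 12 = -82

-82


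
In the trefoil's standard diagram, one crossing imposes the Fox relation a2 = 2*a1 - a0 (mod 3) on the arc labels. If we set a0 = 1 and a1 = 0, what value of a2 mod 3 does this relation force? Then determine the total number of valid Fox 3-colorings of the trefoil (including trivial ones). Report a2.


Step 1: Apply the given crossing relation 2*a1 - a0 - a2 = 0 (mod 3).
  a2 = 2*a1 - a0 mod 3
  a2 = 2*0 - 1 mod 3
  a2 = 0 - 1 mod 3
  a2 = -1 mod 3 = 2
Step 2: The trefoil has determinant 3.
  Number of Fox p-colorings (p prime) is p^2 if p = 3, else p.
  Since p = 3 divides det = 3, the trefoil is 3-colorable.
  (Indeed for p = 3 any choice of a0, a1 extends to a valid coloring; the trial (a0, a1, a2) = (1, 0, 2) satisfies all three crossing relations.)
  Total colorings = 3^2 = 9
Step 3: a2 = 2, total Fox 3-colorings = 9

2


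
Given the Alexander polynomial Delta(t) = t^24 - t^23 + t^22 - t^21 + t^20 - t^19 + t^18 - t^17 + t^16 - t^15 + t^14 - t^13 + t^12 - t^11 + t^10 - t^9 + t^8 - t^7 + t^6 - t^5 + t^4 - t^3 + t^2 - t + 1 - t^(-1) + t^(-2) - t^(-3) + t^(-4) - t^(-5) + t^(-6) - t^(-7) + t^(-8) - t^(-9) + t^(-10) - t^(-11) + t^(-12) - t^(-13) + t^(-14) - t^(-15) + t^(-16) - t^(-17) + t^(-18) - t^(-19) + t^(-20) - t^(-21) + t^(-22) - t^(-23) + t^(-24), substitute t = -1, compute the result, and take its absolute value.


Step 1: The polynomial has 49 terms with alternating signs, exponents from 24 down to -24.
Step 2: Substitute t = -1. The i-th term has coefficient (-1)^i and exponent (m-i),
  so its value is (-1)^i * (-1)^(m-i) = (-1)^m = 1 for every i.
Step 3: All 49 terms equal 1, so Delta(-1) = 49 * (1) = 49
Step 4: |Delta(-1)| = 49

49


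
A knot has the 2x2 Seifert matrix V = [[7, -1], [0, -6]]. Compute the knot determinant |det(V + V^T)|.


Step 1: Form V + V^T where V = [[7, -1], [0, -6]]
  V^T = [[7, 0], [-1, -6]]
  V + V^T = [[14, -1], [-1, -12]]
Step 2: det(V + V^T) = 14*(-12) - (-1)*(-1)
  = -168 - 1 = -169
Step 3: Knot determinant = |det(V + V^T)| = |-169| = 169

169


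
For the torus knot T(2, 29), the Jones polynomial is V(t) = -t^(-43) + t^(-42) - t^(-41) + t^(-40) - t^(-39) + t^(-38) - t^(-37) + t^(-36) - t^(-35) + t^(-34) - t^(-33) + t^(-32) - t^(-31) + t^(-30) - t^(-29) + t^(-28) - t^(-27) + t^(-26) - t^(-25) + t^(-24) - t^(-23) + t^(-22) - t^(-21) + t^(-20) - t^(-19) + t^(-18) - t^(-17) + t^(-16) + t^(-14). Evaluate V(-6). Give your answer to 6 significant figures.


Substituting t = -6 into V(t) = -t^(-43) + t^(-42) - t^(-41) + t^(-40) - t^(-39) + t^(-38) - t^(-37) + t^(-36) - t^(-35) + t^(-34) - t^(-33) + t^(-32) - t^(-31) + t^(-30) - t^(-29) + t^(-28) - t^(-27) + t^(-26) - t^(-25) + t^(-24) - t^(-23) + t^(-22) - t^(-21) + t^(-20) - t^(-19) + t^(-18) - t^(-17) + t^(-16) + t^(-14):
  (-)t^(-43) = 3.46335e-34
  (+)t^(-42) = 2.07801e-33
  (-)t^(-41) = 1.24681e-32
  (+)t^(-40) = 7.48083e-32
  (-)t^(-39) = 4.4885e-31
  (+)t^(-38) = 2.6931e-30
  (-)t^(-37) = 1.61586e-29
  (+)t^(-36) = 9.69516e-29
  (-)t^(-35) = 5.8171e-28
  (+)t^(-34) = 3.49026e-27
  (-)t^(-33) = 2.09415e-26
  (+)t^(-32) = 1.25649e-25
  (-)t^(-31) = 7.53896e-25
  (+)t^(-30) = 4.52337e-24
  (-)t^(-29) = 2.71402e-23
  (+)t^(-28) = 1.62841e-22
  (-)t^(-27) = 9.77049e-22
  (+)t^(-26) = 5.86229e-21
  (-)t^(-25) = 3.51738e-20
  (+)t^(-24) = 2.11043e-19
  (-)t^(-23) = 1.26626e-18
  (+)t^(-22) = 7.59753e-18
  (-)t^(-21) = 4.55852e-17
  (+)t^(-20) = 2.73511e-16
  (-)t^(-19) = 1.64107e-15
  (+)t^(-18) = 9.8464e-15
  (-)t^(-17) = 5.90784e-14
  (+)t^(-16) = 3.5447e-13
  (+)t^(-14) = 1.27609e-11
Sum = (3.46335e-34) + (2.07801e-33) + (1.24681e-32) + (7.48083e-32) + (4.4885e-31) + (2.6931e-30) + (1.61586e-29) + (9.69516e-29) + (5.8171e-28) + (3.49026e-27) + (2.09415e-26) + (1.25649e-25) + (7.53896e-25) + (4.52337e-24) + (2.71402e-23) + (1.62841e-22) + (9.77049e-22) + (5.86229e-21) + (3.51738e-20) + (2.11043e-19) + (1.26626e-18) + (7.59753e-18) + (4.55852e-17) + (2.73511e-16) + (1.64107e-15) + (9.8464e-15) + (5.90784e-14) + (3.5447e-13) + (1.27609e-11)
= 1.318629944e-11
Rounded to 6 significant figures: 1.31863e-11

1.31863e-11


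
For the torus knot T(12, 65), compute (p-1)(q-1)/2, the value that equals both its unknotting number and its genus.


For a torus knot T(p,q), both the unknotting number and genus equal (p-1)(q-1)/2.
= (12-1)(65-1)/2
= 11*64/2
= 704/2 = 352

352


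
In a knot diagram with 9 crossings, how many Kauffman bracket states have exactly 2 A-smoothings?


We choose which 2 of 9 crossings get A-smoothings.
C(9, 2) = 9! / (2! * 7!)
= 36

36


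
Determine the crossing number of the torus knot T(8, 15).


For a torus knot T(p, q) with gcd(p,q)=1,
the crossing number is min(p*(q-1), q*(p-1)).
p*(q-1) = 8*14 = 112
q*(p-1) = 15*7 = 105
min(112, 105) = 105

105


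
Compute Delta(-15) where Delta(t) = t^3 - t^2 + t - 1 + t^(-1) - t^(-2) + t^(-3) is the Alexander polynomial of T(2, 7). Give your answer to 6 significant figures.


Substituting t = -15 into Delta(t) = t^3 - t^2 + t - 1 + t^(-1) - t^(-2) + t^(-3):
Term values: (-3375) + (-225) + (-15) + (-1) + (-0.0666667) + (-0.00444444) + (-0.000296296)
Sum = -3616.071407
Rounded to 6 significant figures: -3616.07

-3616.07


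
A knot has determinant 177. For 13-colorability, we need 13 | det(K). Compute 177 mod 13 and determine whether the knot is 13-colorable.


Step 1: A knot is p-colorable if and only if p divides its determinant.
Step 2: Compute 177 mod 13.
177 = 13 * 13 + 8
Step 3: 177 mod 13 = 8
Step 4: The knot is 13-colorable: no

8


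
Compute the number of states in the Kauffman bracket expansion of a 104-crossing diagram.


Each crossing contributes 2 choices (A-smoothing or B-smoothing).
Total states = 2^104 = 20282409603651670423947251286016

20282409603651670423947251286016


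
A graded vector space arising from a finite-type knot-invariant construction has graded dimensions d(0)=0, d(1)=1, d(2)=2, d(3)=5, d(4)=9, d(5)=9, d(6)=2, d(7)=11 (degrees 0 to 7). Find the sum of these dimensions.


Total dimension = d(0) + d(1) + ... + d(7)
= 0 + 1 + 2 + 5 + 9 + 9 + 2 + 11
= 39

39


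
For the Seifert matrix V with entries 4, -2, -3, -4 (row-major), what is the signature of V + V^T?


Step 1: V + V^T = [[8, -5], [-5, -8]]
Step 2: trace = 0, det = -89
Step 3: Discriminant = 0^2 - 4*(-89) = 356
Step 4: Eigenvalues: 9.43398, -9.43398
Step 5: Signature = (# positive eigenvalues) - (# negative eigenvalues) = 0

0


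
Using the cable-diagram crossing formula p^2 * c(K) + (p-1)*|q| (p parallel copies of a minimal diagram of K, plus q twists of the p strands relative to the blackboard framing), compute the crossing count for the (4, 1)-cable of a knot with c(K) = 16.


Step 1: Each of the c(K) crossings of the companion diagram becomes p*p = p^2 crossings among the p parallel strands, and each of the |q| twists s_1 s_2 ... s_(p-1) adds (p-1) crossings.
  Crossings = p^2 * c(K) + (p-1)*|q|
Step 2: = 4^2 * 16 + (4-1)*1
Step 3: = 16*16 + 3*1
Step 4: = 256 + 3 = 259

259


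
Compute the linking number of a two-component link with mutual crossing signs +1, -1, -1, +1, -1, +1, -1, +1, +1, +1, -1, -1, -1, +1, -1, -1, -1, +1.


Step 1: Count positive crossings: 8
Step 2: Count negative crossings: 10
Step 3: Sum of signs = 8 - 10 = -2
Step 4: Linking number = sum/2 = -2/2 = -1

-1


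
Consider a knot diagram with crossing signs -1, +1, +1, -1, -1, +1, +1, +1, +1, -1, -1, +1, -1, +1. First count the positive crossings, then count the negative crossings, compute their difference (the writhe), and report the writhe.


Step 1: Count positive crossings (+1).
Positive crossings: 8
Step 2: Count negative crossings (-1).
Negative crossings: 6
Step 3: Writhe = (positive) - (negative)
w = 8 - 6 = 2
Step 4: |w| = 2, and w is positive

2


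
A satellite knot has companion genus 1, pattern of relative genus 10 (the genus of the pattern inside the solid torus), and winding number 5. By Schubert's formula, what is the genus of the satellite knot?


Schubert: g(satellite) = g_rel(pattern) + |winding| * g(companion),
where g_rel(pattern) is the genus of the pattern relative to the solid torus.
= 10 + 5 * 1
= 10 + 5 = 15

15


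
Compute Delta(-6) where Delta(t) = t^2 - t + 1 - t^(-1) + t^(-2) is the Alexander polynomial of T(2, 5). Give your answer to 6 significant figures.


Substituting t = -6 into Delta(t) = t^2 - t + 1 - t^(-1) + t^(-2):
Term values: (36) + (6) + (1) + (0.166667) + (0.0277778)
Sum = 43.19444444
Rounded to 6 significant figures: 43.1944

43.1944


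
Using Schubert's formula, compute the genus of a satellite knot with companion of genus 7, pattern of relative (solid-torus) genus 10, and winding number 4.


Schubert: g(satellite) = g_rel(pattern) + |winding| * g(companion),
where g_rel(pattern) is the genus of the pattern relative to the solid torus.
= 10 + 4 * 7
= 10 + 28 = 38

38


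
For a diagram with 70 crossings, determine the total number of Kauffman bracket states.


Each crossing contributes 2 choices (A-smoothing or B-smoothing).
Total states = 2^70 = 1180591620717411303424

1180591620717411303424


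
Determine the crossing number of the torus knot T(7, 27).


For a torus knot T(p, q) with gcd(p,q)=1,
the crossing number is min(p*(q-1), q*(p-1)).
p*(q-1) = 7*26 = 182
q*(p-1) = 27*6 = 162
min(182, 162) = 162

162


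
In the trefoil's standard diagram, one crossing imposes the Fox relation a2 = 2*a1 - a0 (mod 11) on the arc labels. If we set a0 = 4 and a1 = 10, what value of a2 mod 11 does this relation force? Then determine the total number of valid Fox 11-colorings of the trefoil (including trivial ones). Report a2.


Step 1: Apply the given crossing relation 2*a1 - a0 - a2 = 0 (mod 11).
  a2 = 2*a1 - a0 mod 11
  a2 = 2*10 - 4 mod 11
  a2 = 20 - 4 mod 11
  a2 = 16 mod 11 = 5
Step 2: The trefoil has determinant 3.
  Number of Fox p-colorings (p prime) is p^2 if p = 3, else p.
  Since 11 does not divide 3, only trivial (constant) colorings exist.
  (So the trial a0 = 4, a1 = 10 with a0 != a1 does NOT extend to a valid coloring of the whole trefoil: the other two crossing relations require 3*(a1 - a0) = 0 (mod 11), which fails.)
  Total colorings = 11
Step 3: a2 = 5, total Fox 11-colorings = 11

5


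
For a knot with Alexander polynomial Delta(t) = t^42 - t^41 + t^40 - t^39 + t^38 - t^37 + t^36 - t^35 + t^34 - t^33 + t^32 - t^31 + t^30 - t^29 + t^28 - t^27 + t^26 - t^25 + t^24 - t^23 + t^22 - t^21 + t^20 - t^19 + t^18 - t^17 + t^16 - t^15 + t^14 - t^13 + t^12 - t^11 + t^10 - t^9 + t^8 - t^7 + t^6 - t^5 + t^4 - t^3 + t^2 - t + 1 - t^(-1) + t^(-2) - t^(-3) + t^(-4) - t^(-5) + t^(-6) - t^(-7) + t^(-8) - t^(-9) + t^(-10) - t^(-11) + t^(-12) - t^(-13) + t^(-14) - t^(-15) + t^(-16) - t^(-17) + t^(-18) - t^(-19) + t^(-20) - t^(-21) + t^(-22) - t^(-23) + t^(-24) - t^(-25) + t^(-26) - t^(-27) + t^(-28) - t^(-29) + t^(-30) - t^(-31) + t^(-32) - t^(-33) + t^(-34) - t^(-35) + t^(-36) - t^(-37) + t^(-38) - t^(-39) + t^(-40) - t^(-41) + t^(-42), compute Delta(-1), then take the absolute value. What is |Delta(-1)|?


Step 1: The polynomial has 85 terms with alternating signs, exponents from 42 down to -42.
Step 2: Substitute t = -1. The i-th term has coefficient (-1)^i and exponent (m-i),
  so its value is (-1)^i * (-1)^(m-i) = (-1)^m = 1 for every i.
Step 3: All 85 terms equal 1, so Delta(-1) = 85 * (1) = 85
Step 4: |Delta(-1)| = 85

85


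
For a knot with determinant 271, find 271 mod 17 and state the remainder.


Step 1: A knot is p-colorable if and only if p divides its determinant.
Step 2: Compute 271 mod 17.
271 = 15 * 17 + 16
Step 3: 271 mod 17 = 16
Step 4: The knot is 17-colorable: no

16


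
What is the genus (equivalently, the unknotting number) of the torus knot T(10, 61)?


For a torus knot T(p,q), both the unknotting number and genus equal (p-1)(q-1)/2.
= (10-1)(61-1)/2
= 9*60/2
= 540/2 = 270

270


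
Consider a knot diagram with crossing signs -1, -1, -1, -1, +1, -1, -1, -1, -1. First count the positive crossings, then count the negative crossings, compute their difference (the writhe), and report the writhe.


Step 1: Count positive crossings (+1).
Positive crossings: 1
Step 2: Count negative crossings (-1).
Negative crossings: 8
Step 3: Writhe = (positive) - (negative)
w = 1 - 8 = -7
Step 4: |w| = 7, and w is negative

-7


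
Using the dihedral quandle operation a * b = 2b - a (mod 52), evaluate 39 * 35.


39 * 35 = 2*35 - 39 mod 52
= 70 - 39 mod 52
= 31 mod 52 = 31

31


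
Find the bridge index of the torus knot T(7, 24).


The bridge number of T(p,q) is min(p,q).
min(7, 24) = 7

7


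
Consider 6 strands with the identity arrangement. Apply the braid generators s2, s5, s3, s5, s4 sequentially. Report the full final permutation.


Starting with identity [1, 2, 3, 4, 5, 6].
Apply generators in sequence:
  After s2: [1, 3, 2, 4, 5, 6]
  After s5: [1, 3, 2, 4, 6, 5]
  After s3: [1, 3, 4, 2, 6, 5]
  After s5: [1, 3, 4, 2, 5, 6]
  After s4: [1, 3, 4, 5, 2, 6]
Final permutation: [1, 3, 4, 5, 2, 6]

[1, 3, 4, 5, 2, 6]


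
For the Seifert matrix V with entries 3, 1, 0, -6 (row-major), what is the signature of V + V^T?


Step 1: V + V^T = [[6, 1], [1, -12]]
Step 2: trace = -6, det = -73
Step 3: Discriminant = (-6)^2 - 4*(-73) = 328
Step 4: Eigenvalues: 6.05539, -12.0554
Step 5: Signature = (# positive eigenvalues) - (# negative eigenvalues) = 0

0


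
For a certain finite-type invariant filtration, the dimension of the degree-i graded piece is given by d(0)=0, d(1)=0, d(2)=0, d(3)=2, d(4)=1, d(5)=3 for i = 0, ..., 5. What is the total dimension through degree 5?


Total dimension = d(0) + d(1) + ... + d(5)
= 0 + 0 + 0 + 2 + 1 + 3
= 6

6


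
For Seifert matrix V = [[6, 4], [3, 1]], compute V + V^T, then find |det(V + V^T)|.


Step 1: Form V + V^T where V = [[6, 4], [3, 1]]
  V^T = [[6, 3], [4, 1]]
  V + V^T = [[12, 7], [7, 2]]
Step 2: det(V + V^T) = 12*2 - 7*7
  = 24 - 49 = -25
Step 3: Knot determinant = |det(V + V^T)| = |-25| = 25

25


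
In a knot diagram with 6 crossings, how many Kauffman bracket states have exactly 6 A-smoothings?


We choose which 6 of 6 crossings get A-smoothings.
C(6, 6) = 6! / (6! * 0!)
= 1

1


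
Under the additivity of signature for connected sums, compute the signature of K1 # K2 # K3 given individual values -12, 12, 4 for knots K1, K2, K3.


The signature is additive under connected sum.
signature(K1 # K2 # K3) = (-12) + (12) + (4)
= 4

4


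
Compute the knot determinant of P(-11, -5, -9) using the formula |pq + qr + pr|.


Step 1: Compute pq + qr + pr.
pq = (-11)*(-5) = 55
qr = (-5)*(-9) = 45
pr = (-11)*(-9) = 99
pq + qr + pr = 55 + 45 + 99 = 199
Step 2: Take absolute value.
det(P(-11,-5,-9)) = |199| = 199

199


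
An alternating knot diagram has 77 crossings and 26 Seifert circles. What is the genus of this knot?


For alternating knots, g = (c - s + 1)/2.
= (77 - 26 + 1)/2
= 52/2 = 26

26


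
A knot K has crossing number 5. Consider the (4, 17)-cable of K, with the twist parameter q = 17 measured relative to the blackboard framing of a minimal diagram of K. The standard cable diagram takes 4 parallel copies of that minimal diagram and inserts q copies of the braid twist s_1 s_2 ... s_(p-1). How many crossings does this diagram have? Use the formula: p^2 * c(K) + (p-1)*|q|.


Step 1: Each of the c(K) crossings of the companion diagram becomes p*p = p^2 crossings among the p parallel strands, and each of the |q| twists s_1 s_2 ... s_(p-1) adds (p-1) crossings.
  Crossings = p^2 * c(K) + (p-1)*|q|
Step 2: = 4^2 * 5 + (4-1)*17
Step 3: = 16*5 + 3*17
Step 4: = 80 + 51 = 131

131


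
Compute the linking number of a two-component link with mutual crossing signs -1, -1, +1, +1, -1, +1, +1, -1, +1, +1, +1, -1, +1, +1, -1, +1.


Step 1: Count positive crossings: 10
Step 2: Count negative crossings: 6
Step 3: Sum of signs = 10 - 6 = 4
Step 4: Linking number = sum/2 = 4/2 = 2

2


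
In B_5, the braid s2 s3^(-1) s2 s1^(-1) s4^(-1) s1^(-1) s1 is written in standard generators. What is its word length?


The word length counts the number of generators (including inverses).
Listing each generator: s2, s3^(-1), s2, s1^(-1), s4^(-1), s1^(-1), s1
There are 7 generators in this braid word.

7


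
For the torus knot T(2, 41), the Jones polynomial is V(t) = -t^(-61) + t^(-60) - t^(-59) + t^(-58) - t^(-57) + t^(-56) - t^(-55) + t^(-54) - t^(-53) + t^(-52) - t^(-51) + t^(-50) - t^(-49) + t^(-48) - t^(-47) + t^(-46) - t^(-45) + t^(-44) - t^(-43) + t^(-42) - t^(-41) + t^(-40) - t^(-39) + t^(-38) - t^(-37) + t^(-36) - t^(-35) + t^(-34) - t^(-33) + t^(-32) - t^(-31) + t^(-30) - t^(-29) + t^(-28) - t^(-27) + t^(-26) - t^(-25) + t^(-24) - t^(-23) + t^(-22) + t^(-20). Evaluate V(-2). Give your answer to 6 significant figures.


Substituting t = -2 into V(t) = -t^(-61) + t^(-60) - t^(-59) + t^(-58) - t^(-57) + t^(-56) - t^(-55) + t^(-54) - t^(-53) + t^(-52) - t^(-51) + t^(-50) - t^(-49) + t^(-48) - t^(-47) + t^(-46) - t^(-45) + t^(-44) - t^(-43) + t^(-42) - t^(-41) + t^(-40) - t^(-39) + t^(-38) - t^(-37) + t^(-36) - t^(-35) + t^(-34) - t^(-33) + t^(-32) - t^(-31) + t^(-30) - t^(-29) + t^(-28) - t^(-27) + t^(-26) - t^(-25) + t^(-24) - t^(-23) + t^(-22) + t^(-20):
  (-)t^(-61) = 4.33681e-19
  (+)t^(-60) = 8.67362e-19
  (-)t^(-59) = 1.73472e-18
  (+)t^(-58) = 3.46945e-18
  (-)t^(-57) = 6.93889e-18
  (+)t^(-56) = 1.38778e-17
  (-)t^(-55) = 2.77556e-17
  (+)t^(-54) = 5.55112e-17
  (-)t^(-53) = 1.11022e-16
  (+)t^(-52) = 2.22045e-16
  (-)t^(-51) = 4.44089e-16
  (+)t^(-50) = 8.88178e-16
  (-)t^(-49) = 1.77636e-15
  (+)t^(-48) = 3.55271e-15
  (-)t^(-47) = 7.10543e-15
  (+)t^(-46) = 1.42109e-14
  (-)t^(-45) = 2.84217e-14
  (+)t^(-44) = 5.68434e-14
  (-)t^(-43) = 1.13687e-13
  (+)t^(-42) = 2.27374e-13
  (-)t^(-41) = 4.54747e-13
  (+)t^(-40) = 9.09495e-13
  (-)t^(-39) = 1.81899e-12
  (+)t^(-38) = 3.63798e-12
  (-)t^(-37) = 7.27596e-12
  (+)t^(-36) = 1.45519e-11
  (-)t^(-35) = 2.91038e-11
  (+)t^(-34) = 5.82077e-11
  (-)t^(-33) = 1.16415e-10
  (+)t^(-32) = 2.32831e-10
  (-)t^(-31) = 4.65661e-10
  (+)t^(-30) = 9.31323e-10
  (-)t^(-29) = 1.86265e-09
  (+)t^(-28) = 3.72529e-09
  (-)t^(-27) = 7.45058e-09
  (+)t^(-26) = 1.49012e-08
  (-)t^(-25) = 2.98023e-08
  (+)t^(-24) = 5.96046e-08
  (-)t^(-23) = 1.19209e-07
  (+)t^(-22) = 2.38419e-07
  (+)t^(-20) = 9.53674e-07
Sum = (4.33681e-19) + (8.67362e-19) + (1.73472e-18) + (3.46945e-18) + (6.93889e-18) + (1.38778e-17) + (2.77556e-17) + (5.55112e-17) + (1.11022e-16) + (2.22045e-16) + (4.44089e-16) + (8.88178e-16) + (1.77636e-15) + (3.55271e-15) + (7.10543e-15) + (1.42109e-14) + (2.84217e-14) + (5.68434e-14) + (1.13687e-13) + (2.27374e-13) + (4.54747e-13) + (9.09495e-13) + (1.81899e-12) + (3.63798e-12) + (7.27596e-12) + (1.45519e-11) + (2.91038e-11) + (5.82077e-11) + (1.16415e-10) + (2.32831e-10) + (4.65661e-10) + (9.31323e-10) + (1.86265e-09) + (3.72529e-09) + (7.45058e-09) + (1.49012e-08) + (2.98023e-08) + (5.96046e-08) + (1.19209e-07) + (2.38419e-07) + (9.53674e-07)
= 1.430511475e-06
Rounded to 6 significant figures: 1.43051e-06

1.43051e-06


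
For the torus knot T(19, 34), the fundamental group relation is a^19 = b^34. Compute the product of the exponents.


The relation is a^19 = b^34.
Product of exponents = 19 * 34
= 646

646


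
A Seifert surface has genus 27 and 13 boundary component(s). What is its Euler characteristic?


chi = 2 - 2g - b
= 2 - 2*27 - 13
= 2 - 54 - 13 = -65

-65


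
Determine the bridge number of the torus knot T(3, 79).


The bridge number of T(p,q) is min(p,q).
min(3, 79) = 3

3


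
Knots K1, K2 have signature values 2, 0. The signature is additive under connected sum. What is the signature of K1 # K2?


The signature is additive under connected sum.
signature(K1 # K2) = (2) + (0)
= 2

2


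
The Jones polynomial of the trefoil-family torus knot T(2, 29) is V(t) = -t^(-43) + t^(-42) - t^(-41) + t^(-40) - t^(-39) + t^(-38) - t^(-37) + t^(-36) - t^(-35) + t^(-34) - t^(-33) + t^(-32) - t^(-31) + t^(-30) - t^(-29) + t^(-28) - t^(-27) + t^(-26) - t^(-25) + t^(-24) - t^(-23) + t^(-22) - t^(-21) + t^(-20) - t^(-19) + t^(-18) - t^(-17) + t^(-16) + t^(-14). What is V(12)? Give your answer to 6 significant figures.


Substituting t = 12 into V(t) = -t^(-43) + t^(-42) - t^(-41) + t^(-40) - t^(-39) + t^(-38) - t^(-37) + t^(-36) - t^(-35) + t^(-34) - t^(-33) + t^(-32) - t^(-31) + t^(-30) - t^(-29) + t^(-28) - t^(-27) + t^(-26) - t^(-25) + t^(-24) - t^(-23) + t^(-22) - t^(-21) + t^(-20) - t^(-19) + t^(-18) - t^(-17) + t^(-16) + t^(-14):
  (-)t^(-43) = -3.93737e-47
  (+)t^(-42) = 4.72485e-46
  (-)t^(-41) = -5.66982e-45
  (+)t^(-40) = 6.80378e-44
  (-)t^(-39) = -8.16453e-43
  (+)t^(-38) = 9.79744e-42
  (-)t^(-37) = -1.17569e-40
  (+)t^(-36) = 1.41083e-39
  (-)t^(-35) = -1.693e-38
  (+)t^(-34) = 2.0316e-37
  (-)t^(-33) = -2.43792e-36
  (+)t^(-32) = 2.9255e-35
  (-)t^(-31) = -3.5106e-34
  (+)t^(-30) = 4.21272e-33
  (-)t^(-29) = -5.05526e-32
  (+)t^(-28) = 6.06632e-31
  (-)t^(-27) = -7.27958e-30
  (+)t^(-26) = 8.7355e-29
  (-)t^(-25) = -1.04826e-27
  (+)t^(-24) = 1.25791e-26
  (-)t^(-23) = -1.50949e-25
  (+)t^(-22) = 1.81139e-24
  (-)t^(-21) = -2.17367e-23
  (+)t^(-20) = 2.60841e-22
  (-)t^(-19) = -3.13009e-21
  (+)t^(-18) = 3.7561e-20
  (-)t^(-17) = -4.50732e-19
  (+)t^(-16) = 5.40879e-18
  (+)t^(-14) = 7.78866e-16
Sum = (-3.93737e-47) + (4.72485e-46) + (-5.66982e-45) + (6.80378e-44) + (-8.16453e-43) + (9.79744e-42) + (-1.17569e-40) + (1.41083e-39) + (-1.693e-38) + (2.0316e-37) + (-2.43792e-36) + (2.9255e-35) + (-3.5106e-34) + (4.21272e-33) + (-5.05526e-32) + (6.06632e-31) + (-7.27958e-30) + (8.7355e-29) + (-1.04826e-27) + (1.25791e-26) + (-1.50949e-25) + (1.81139e-24) + (-2.17367e-23) + (2.60841e-22) + (-3.13009e-21) + (3.7561e-20) + (-4.50732e-19) + (5.40879e-18) + (7.78866e-16)
= 7.838583868e-16
Rounded to 6 significant figures: 7.83858e-16

7.83858e-16


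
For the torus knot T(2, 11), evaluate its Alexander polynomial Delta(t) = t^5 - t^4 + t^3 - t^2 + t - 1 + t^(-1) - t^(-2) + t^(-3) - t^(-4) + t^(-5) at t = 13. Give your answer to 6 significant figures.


Substituting t = 13 into Delta(t) = t^5 - t^4 + t^3 - t^2 + t - 1 + t^(-1) - t^(-2) + t^(-3) - t^(-4) + t^(-5):
Term values: (371293) + (-28561) + (2197) + (-169) + (13) + (-1) + (0.0769231) + (-0.00591716) + (0.000455166) + (-3.50128e-05) + (2.69329e-06)
Sum = 344772.0714
Rounded to 6 significant figures: 344772

344772


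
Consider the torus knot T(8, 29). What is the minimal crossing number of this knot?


For a torus knot T(p, q) with gcd(p,q)=1,
the crossing number is min(p*(q-1), q*(p-1)).
p*(q-1) = 8*28 = 224
q*(p-1) = 29*7 = 203
min(224, 203) = 203

203


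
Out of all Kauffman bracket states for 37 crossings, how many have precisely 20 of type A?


We choose which 20 of 37 crossings get A-smoothings.
C(37, 20) = 37! / (20! * 17!)
= 15905368710

15905368710


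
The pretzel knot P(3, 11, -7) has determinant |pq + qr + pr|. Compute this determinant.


Step 1: Compute pq + qr + pr.
pq = 3*11 = 33
qr = 11*(-7) = -77
pr = 3*(-7) = -21
pq + qr + pr = 33 + (-77) + (-21) = -65
Step 2: Take absolute value.
det(P(3,11,-7)) = |-65| = 65

65


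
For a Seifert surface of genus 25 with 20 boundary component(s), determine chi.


chi = 2 - 2g - b
= 2 - 2*25 - 20
= 2 - 50 - 20 = -68

-68


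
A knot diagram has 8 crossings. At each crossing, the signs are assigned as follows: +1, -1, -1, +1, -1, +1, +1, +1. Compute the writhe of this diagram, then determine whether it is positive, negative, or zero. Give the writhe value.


Step 1: Count positive crossings (+1).
Positive crossings: 5
Step 2: Count negative crossings (-1).
Negative crossings: 3
Step 3: Writhe = (positive) - (negative)
w = 5 - 3 = 2
Step 4: |w| = 2, and w is positive

2


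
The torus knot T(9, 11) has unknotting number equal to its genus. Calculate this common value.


For a torus knot T(p,q), both the unknotting number and genus equal (p-1)(q-1)/2.
= (9-1)(11-1)/2
= 8*10/2
= 80/2 = 40

40


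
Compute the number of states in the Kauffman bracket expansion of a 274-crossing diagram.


Each crossing contributes 2 choices (A-smoothing or B-smoothing).
Total states = 2^274 = 30354201441027016733116592294117482916287606860189680019559568902170379456331382784

30354201441027016733116592294117482916287606860189680019559568902170379456331382784


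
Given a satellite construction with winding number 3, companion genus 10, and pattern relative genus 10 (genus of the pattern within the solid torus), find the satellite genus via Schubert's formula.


Schubert: g(satellite) = g_rel(pattern) + |winding| * g(companion),
where g_rel(pattern) is the genus of the pattern relative to the solid torus.
= 10 + 3 * 10
= 10 + 30 = 40

40


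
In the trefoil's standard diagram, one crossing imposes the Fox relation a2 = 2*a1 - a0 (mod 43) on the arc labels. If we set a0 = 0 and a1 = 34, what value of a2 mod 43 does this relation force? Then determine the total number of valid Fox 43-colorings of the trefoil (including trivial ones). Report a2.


Step 1: Apply the given crossing relation 2*a1 - a0 - a2 = 0 (mod 43).
  a2 = 2*a1 - a0 mod 43
  a2 = 2*34 - 0 mod 43
  a2 = 68 - 0 mod 43
  a2 = 68 mod 43 = 25
Step 2: The trefoil has determinant 3.
  Number of Fox p-colorings (p prime) is p^2 if p = 3, else p.
  Since 43 does not divide 3, only trivial (constant) colorings exist.
  (So the trial a0 = 0, a1 = 34 with a0 != a1 does NOT extend to a valid coloring of the whole trefoil: the other two crossing relations require 3*(a1 - a0) = 0 (mod 43), which fails.)
  Total colorings = 43
Step 3: a2 = 25, total Fox 43-colorings = 43

25


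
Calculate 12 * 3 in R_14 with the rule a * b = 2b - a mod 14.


12 * 3 = 2*3 - 12 mod 14
= 6 - 12 mod 14
= -6 mod 14 = 8

8


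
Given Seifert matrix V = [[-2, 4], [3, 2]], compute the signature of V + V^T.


Step 1: V + V^T = [[-4, 7], [7, 4]]
Step 2: trace = 0, det = -65
Step 3: Discriminant = 0^2 - 4*(-65) = 260
Step 4: Eigenvalues: 8.06226, -8.06226
Step 5: Signature = (# positive eigenvalues) - (# negative eigenvalues) = 0

0


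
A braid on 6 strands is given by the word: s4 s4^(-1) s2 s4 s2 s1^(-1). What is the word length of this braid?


The word length counts the number of generators (including inverses).
Listing each generator: s4, s4^(-1), s2, s4, s2, s1^(-1)
There are 6 generators in this braid word.

6


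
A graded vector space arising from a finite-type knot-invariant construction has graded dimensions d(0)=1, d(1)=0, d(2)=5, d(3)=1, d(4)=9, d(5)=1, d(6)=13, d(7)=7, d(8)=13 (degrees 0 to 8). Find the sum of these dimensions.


Total dimension = d(0) + d(1) + ... + d(8)
= 1 + 0 + 5 + 1 + 9 + 1 + 13 + 7 + 13
= 50

50


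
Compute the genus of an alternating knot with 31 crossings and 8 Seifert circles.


For alternating knots, g = (c - s + 1)/2.
= (31 - 8 + 1)/2
= 24/2 = 12

12


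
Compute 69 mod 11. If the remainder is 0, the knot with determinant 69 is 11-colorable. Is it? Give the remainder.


Step 1: A knot is p-colorable if and only if p divides its determinant.
Step 2: Compute 69 mod 11.
69 = 6 * 11 + 3
Step 3: 69 mod 11 = 3
Step 4: The knot is 11-colorable: no

3


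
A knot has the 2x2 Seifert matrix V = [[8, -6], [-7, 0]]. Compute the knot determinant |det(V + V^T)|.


Step 1: Form V + V^T where V = [[8, -6], [-7, 0]]
  V^T = [[8, -7], [-6, 0]]
  V + V^T = [[16, -13], [-13, 0]]
Step 2: det(V + V^T) = 16*0 - (-13)*(-13)
  = 0 - 169 = -169
Step 3: Knot determinant = |det(V + V^T)| = |-169| = 169

169


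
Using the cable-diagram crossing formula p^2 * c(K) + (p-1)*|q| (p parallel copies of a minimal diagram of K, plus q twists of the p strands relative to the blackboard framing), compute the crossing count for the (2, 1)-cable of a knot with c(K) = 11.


Step 1: Each of the c(K) crossings of the companion diagram becomes p*p = p^2 crossings among the p parallel strands, and each of the |q| twists s_1 s_2 ... s_(p-1) adds (p-1) crossings.
  Crossings = p^2 * c(K) + (p-1)*|q|
Step 2: = 2^2 * 11 + (2-1)*1
Step 3: = 4*11 + 1*1
Step 4: = 44 + 1 = 45

45


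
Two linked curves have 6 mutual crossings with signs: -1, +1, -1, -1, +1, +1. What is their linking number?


Step 1: Count positive crossings: 3
Step 2: Count negative crossings: 3
Step 3: Sum of signs = 3 - 3 = 0
Step 4: Linking number = sum/2 = 0/2 = 0

0


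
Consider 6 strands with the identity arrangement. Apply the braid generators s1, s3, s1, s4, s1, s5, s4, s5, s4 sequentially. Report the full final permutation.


Starting with identity [1, 2, 3, 4, 5, 6].
Apply generators in sequence:
  After s1: [2, 1, 3, 4, 5, 6]
  After s3: [2, 1, 4, 3, 5, 6]
  After s1: [1, 2, 4, 3, 5, 6]
  After s4: [1, 2, 4, 5, 3, 6]
  After s1: [2, 1, 4, 5, 3, 6]
  After s5: [2, 1, 4, 5, 6, 3]
  After s4: [2, 1, 4, 6, 5, 3]
  After s5: [2, 1, 4, 6, 3, 5]
  After s4: [2, 1, 4, 3, 6, 5]
Final permutation: [2, 1, 4, 3, 6, 5]

[2, 1, 4, 3, 6, 5]
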